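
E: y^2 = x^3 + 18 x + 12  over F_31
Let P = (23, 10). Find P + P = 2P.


Doubling: s = (3 x1^2 + a) / (2 y1)
s = (3*23^2 + 18) / (2*10) mod 31 = 26
x3 = s^2 - 2 x1 mod 31 = 26^2 - 2*23 = 10
y3 = s (x1 - x3) - y1 mod 31 = 26 * (23 - 10) - 10 = 18

2P = (10, 18)


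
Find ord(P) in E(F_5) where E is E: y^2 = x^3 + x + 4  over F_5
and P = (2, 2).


Compute successive multiples of P until we hit O:
  1P = (2, 2)
  2P = (0, 2)
  3P = (3, 3)
  4P = (1, 4)
  5P = (1, 1)
  6P = (3, 2)
  7P = (0, 3)
  8P = (2, 3)
  ... (continuing to 9P)
  9P = O

ord(P) = 9


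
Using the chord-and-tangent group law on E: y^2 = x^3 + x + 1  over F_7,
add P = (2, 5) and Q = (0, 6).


P != Q, so use the chord formula.
s = (y2 - y1) / (x2 - x1) = (1) / (5) mod 7 = 3
x3 = s^2 - x1 - x2 mod 7 = 3^2 - 2 - 0 = 0
y3 = s (x1 - x3) - y1 mod 7 = 3 * (2 - 0) - 5 = 1

P + Q = (0, 1)


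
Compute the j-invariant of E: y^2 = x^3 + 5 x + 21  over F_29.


Delta = -16(4 a^3 + 27 b^2) mod 29 = 22
-1728 * (4 a)^3 = -1728 * (4*5)^3 mod 29 = 10
j = 10 * 22^(-1) mod 29 = 11

j = 11 (mod 29)


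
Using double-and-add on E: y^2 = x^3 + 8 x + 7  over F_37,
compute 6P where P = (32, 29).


k = 6 = 110_2 (binary, LSB first: 011)
Double-and-add from P = (32, 29):
  bit 0 = 0: acc unchanged = O
  bit 1 = 1: acc = O + (20, 29) = (20, 29)
  bit 2 = 1: acc = (20, 29) + (27, 0) = (20, 8)

6P = (20, 8)


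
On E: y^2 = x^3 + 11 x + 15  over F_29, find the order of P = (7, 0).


Compute successive multiples of P until we hit O:
  1P = (7, 0)
  2P = O

ord(P) = 2


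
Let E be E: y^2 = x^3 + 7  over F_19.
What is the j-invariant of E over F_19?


Delta = -16(4 a^3 + 27 b^2) mod 19 = 17
-1728 * (4 a)^3 = -1728 * (4*0)^3 mod 19 = 0
j = 0 * 17^(-1) mod 19 = 0

j = 0 (mod 19)


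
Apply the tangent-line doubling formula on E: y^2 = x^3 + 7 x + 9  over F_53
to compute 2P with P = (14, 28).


Doubling: s = (3 x1^2 + a) / (2 y1)
s = (3*14^2 + 7) / (2*28) mod 53 = 4
x3 = s^2 - 2 x1 mod 53 = 4^2 - 2*14 = 41
y3 = s (x1 - x3) - y1 mod 53 = 4 * (14 - 41) - 28 = 23

2P = (41, 23)


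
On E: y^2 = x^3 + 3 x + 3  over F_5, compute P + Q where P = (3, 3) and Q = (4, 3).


P != Q, so use the chord formula.
s = (y2 - y1) / (x2 - x1) = (0) / (1) mod 5 = 0
x3 = s^2 - x1 - x2 mod 5 = 0^2 - 3 - 4 = 3
y3 = s (x1 - x3) - y1 mod 5 = 0 * (3 - 3) - 3 = 2

P + Q = (3, 2)


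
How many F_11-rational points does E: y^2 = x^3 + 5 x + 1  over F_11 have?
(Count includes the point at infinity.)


For each x in F_11, count y with y^2 = x^3 + 5 x + 1 mod 11:
  x = 0: RHS = 1, y in [1, 10]  -> 2 point(s)
  x = 6: RHS = 5, y in [4, 7]  -> 2 point(s)
  x = 7: RHS = 5, y in [4, 7]  -> 2 point(s)
  x = 8: RHS = 3, y in [5, 6]  -> 2 point(s)
  x = 9: RHS = 5, y in [4, 7]  -> 2 point(s)
Affine points: 10. Add the point at infinity: total = 11.

#E(F_11) = 11


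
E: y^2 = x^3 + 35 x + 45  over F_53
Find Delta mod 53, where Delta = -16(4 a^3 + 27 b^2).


4 a^3 + 27 b^2 = 4*35^3 + 27*45^2 = 171500 + 54675 = 226175
Delta = -16 * (226175) = -3618800
Delta mod 53 = 40

Delta = 40 (mod 53)


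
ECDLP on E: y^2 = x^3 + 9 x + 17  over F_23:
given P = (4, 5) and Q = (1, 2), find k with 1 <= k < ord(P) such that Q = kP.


Enumerate multiples of P until we hit Q = (1, 2):
  1P = (4, 5)
  2P = (10, 16)
  3P = (13, 13)
  4P = (19, 20)
  5P = (1, 21)
  6P = (3, 5)
  7P = (16, 18)
  8P = (12, 17)
  9P = (15, 13)
  10P = (7, 20)
  11P = (14, 14)
  12P = (18, 10)
  13P = (5, 16)
  14P = (20, 3)
  15P = (8, 7)
  16P = (17, 0)
  17P = (8, 16)
  18P = (20, 20)
  19P = (5, 7)
  20P = (18, 13)
  21P = (14, 9)
  22P = (7, 3)
  23P = (15, 10)
  24P = (12, 6)
  25P = (16, 5)
  26P = (3, 18)
  27P = (1, 2)
Match found at i = 27.

k = 27


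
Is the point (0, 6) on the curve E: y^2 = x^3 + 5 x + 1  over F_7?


Check whether y^2 = x^3 + 5 x + 1 (mod 7) for (x, y) = (0, 6).
LHS: y^2 = 6^2 mod 7 = 1
RHS: x^3 + 5 x + 1 = 0^3 + 5*0 + 1 mod 7 = 1
LHS = RHS

Yes, on the curve


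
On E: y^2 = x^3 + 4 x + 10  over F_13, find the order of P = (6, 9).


Compute successive multiples of P until we hit O:
  1P = (6, 9)
  2P = (2, 0)
  3P = (6, 4)
  4P = O

ord(P) = 4


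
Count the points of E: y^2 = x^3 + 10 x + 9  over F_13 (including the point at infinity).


For each x in F_13, count y with y^2 = x^3 + 10 x + 9 mod 13:
  x = 0: RHS = 9, y in [3, 10]  -> 2 point(s)
  x = 3: RHS = 1, y in [1, 12]  -> 2 point(s)
  x = 4: RHS = 9, y in [3, 10]  -> 2 point(s)
  x = 6: RHS = 12, y in [5, 8]  -> 2 point(s)
  x = 8: RHS = 3, y in [4, 9]  -> 2 point(s)
  x = 9: RHS = 9, y in [3, 10]  -> 2 point(s)
  x = 10: RHS = 4, y in [2, 11]  -> 2 point(s)
Affine points: 14. Add the point at infinity: total = 15.

#E(F_13) = 15


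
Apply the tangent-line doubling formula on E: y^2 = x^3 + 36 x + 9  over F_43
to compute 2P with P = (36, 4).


Doubling: s = (3 x1^2 + a) / (2 y1)
s = (3*36^2 + 36) / (2*4) mod 43 = 39
x3 = s^2 - 2 x1 mod 43 = 39^2 - 2*36 = 30
y3 = s (x1 - x3) - y1 mod 43 = 39 * (36 - 30) - 4 = 15

2P = (30, 15)


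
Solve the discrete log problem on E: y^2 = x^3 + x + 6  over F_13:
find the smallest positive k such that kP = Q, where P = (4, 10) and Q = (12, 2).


Enumerate multiples of P until we hit Q = (12, 2):
  1P = (4, 10)
  2P = (2, 4)
  3P = (3, 6)
  4P = (9, 9)
  5P = (12, 2)
Match found at i = 5.

k = 5


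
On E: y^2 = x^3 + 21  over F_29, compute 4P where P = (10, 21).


k = 4 = 100_2 (binary, LSB first: 001)
Double-and-add from P = (10, 21):
  bit 0 = 0: acc unchanged = O
  bit 1 = 0: acc unchanged = O
  bit 2 = 1: acc = O + (18, 16) = (18, 16)

4P = (18, 16)


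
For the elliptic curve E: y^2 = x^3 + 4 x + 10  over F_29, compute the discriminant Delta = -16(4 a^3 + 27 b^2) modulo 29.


4 a^3 + 27 b^2 = 4*4^3 + 27*10^2 = 256 + 2700 = 2956
Delta = -16 * (2956) = -47296
Delta mod 29 = 3

Delta = 3 (mod 29)


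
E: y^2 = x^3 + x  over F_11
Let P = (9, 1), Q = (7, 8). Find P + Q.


P != Q, so use the chord formula.
s = (y2 - y1) / (x2 - x1) = (7) / (9) mod 11 = 2
x3 = s^2 - x1 - x2 mod 11 = 2^2 - 9 - 7 = 10
y3 = s (x1 - x3) - y1 mod 11 = 2 * (9 - 10) - 1 = 8

P + Q = (10, 8)


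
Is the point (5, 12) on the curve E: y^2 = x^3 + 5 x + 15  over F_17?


Check whether y^2 = x^3 + 5 x + 15 (mod 17) for (x, y) = (5, 12).
LHS: y^2 = 12^2 mod 17 = 8
RHS: x^3 + 5 x + 15 = 5^3 + 5*5 + 15 mod 17 = 12
LHS != RHS

No, not on the curve


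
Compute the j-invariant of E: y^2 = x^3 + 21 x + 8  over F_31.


Delta = -16(4 a^3 + 27 b^2) mod 31 = 20
-1728 * (4 a)^3 = -1728 * (4*21)^3 mod 31 = 27
j = 27 * 20^(-1) mod 31 = 6

j = 6 (mod 31)


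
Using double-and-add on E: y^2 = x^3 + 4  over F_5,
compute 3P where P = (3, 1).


k = 3 = 11_2 (binary, LSB first: 11)
Double-and-add from P = (3, 1):
  bit 0 = 1: acc = O + (3, 1) = (3, 1)
  bit 1 = 1: acc = (3, 1) + (0, 2) = (1, 0)

3P = (1, 0)


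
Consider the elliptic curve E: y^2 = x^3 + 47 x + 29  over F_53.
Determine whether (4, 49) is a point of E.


Check whether y^2 = x^3 + 47 x + 29 (mod 53) for (x, y) = (4, 49).
LHS: y^2 = 49^2 mod 53 = 16
RHS: x^3 + 47 x + 29 = 4^3 + 47*4 + 29 mod 53 = 16
LHS = RHS

Yes, on the curve


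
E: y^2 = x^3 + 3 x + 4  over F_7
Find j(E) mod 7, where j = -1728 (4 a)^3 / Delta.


Delta = -16(4 a^3 + 27 b^2) mod 7 = 5
-1728 * (4 a)^3 = -1728 * (4*3)^3 mod 7 = 6
j = 6 * 5^(-1) mod 7 = 4

j = 4 (mod 7)


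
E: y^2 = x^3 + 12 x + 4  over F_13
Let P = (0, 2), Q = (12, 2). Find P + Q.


P != Q, so use the chord formula.
s = (y2 - y1) / (x2 - x1) = (0) / (12) mod 13 = 0
x3 = s^2 - x1 - x2 mod 13 = 0^2 - 0 - 12 = 1
y3 = s (x1 - x3) - y1 mod 13 = 0 * (0 - 1) - 2 = 11

P + Q = (1, 11)


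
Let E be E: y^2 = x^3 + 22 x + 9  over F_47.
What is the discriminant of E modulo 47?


4 a^3 + 27 b^2 = 4*22^3 + 27*9^2 = 42592 + 2187 = 44779
Delta = -16 * (44779) = -716464
Delta mod 47 = 4

Delta = 4 (mod 47)


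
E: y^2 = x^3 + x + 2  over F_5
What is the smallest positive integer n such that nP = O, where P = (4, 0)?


Compute successive multiples of P until we hit O:
  1P = (4, 0)
  2P = O

ord(P) = 2


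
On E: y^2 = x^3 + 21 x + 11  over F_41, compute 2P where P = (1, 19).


Doubling: s = (3 x1^2 + a) / (2 y1)
s = (3*1^2 + 21) / (2*19) mod 41 = 33
x3 = s^2 - 2 x1 mod 41 = 33^2 - 2*1 = 21
y3 = s (x1 - x3) - y1 mod 41 = 33 * (1 - 21) - 19 = 18

2P = (21, 18)


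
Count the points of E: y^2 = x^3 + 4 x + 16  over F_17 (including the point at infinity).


For each x in F_17, count y with y^2 = x^3 + 4 x + 16 mod 17:
  x = 0: RHS = 16, y in [4, 13]  -> 2 point(s)
  x = 1: RHS = 4, y in [2, 15]  -> 2 point(s)
  x = 2: RHS = 15, y in [7, 10]  -> 2 point(s)
  x = 3: RHS = 4, y in [2, 15]  -> 2 point(s)
  x = 5: RHS = 8, y in [5, 12]  -> 2 point(s)
  x = 6: RHS = 1, y in [1, 16]  -> 2 point(s)
  x = 7: RHS = 13, y in [8, 9]  -> 2 point(s)
  x = 8: RHS = 16, y in [4, 13]  -> 2 point(s)
  x = 9: RHS = 16, y in [4, 13]  -> 2 point(s)
  x = 10: RHS = 2, y in [6, 11]  -> 2 point(s)
  x = 13: RHS = 4, y in [2, 15]  -> 2 point(s)
  x = 15: RHS = 0, y in [0]  -> 1 point(s)
Affine points: 23. Add the point at infinity: total = 24.

#E(F_17) = 24


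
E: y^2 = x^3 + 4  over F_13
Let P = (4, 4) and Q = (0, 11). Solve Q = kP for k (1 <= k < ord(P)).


Enumerate multiples of P until we hit Q = (0, 11):
  1P = (4, 4)
  2P = (2, 8)
  3P = (11, 10)
  4P = (12, 4)
  5P = (10, 9)
  6P = (8, 10)
  7P = (0, 2)
  8P = (6, 8)
  9P = (7, 3)
  10P = (5, 5)
  11P = (5, 8)
  12P = (7, 10)
  13P = (6, 5)
  14P = (0, 11)
Match found at i = 14.

k = 14


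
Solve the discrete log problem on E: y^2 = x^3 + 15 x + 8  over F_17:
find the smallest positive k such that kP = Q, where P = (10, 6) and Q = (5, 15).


Enumerate multiples of P until we hit Q = (5, 15):
  1P = (10, 6)
  2P = (5, 2)
  3P = (4, 9)
  4P = (16, 14)
  5P = (6, 5)
  6P = (0, 5)
  7P = (15, 2)
  8P = (11, 5)
  9P = (14, 15)
  10P = (14, 2)
  11P = (11, 12)
  12P = (15, 15)
  13P = (0, 12)
  14P = (6, 12)
  15P = (16, 3)
  16P = (4, 8)
  17P = (5, 15)
Match found at i = 17.

k = 17


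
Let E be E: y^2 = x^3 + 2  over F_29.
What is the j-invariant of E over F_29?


Delta = -16(4 a^3 + 27 b^2) mod 29 = 12
-1728 * (4 a)^3 = -1728 * (4*0)^3 mod 29 = 0
j = 0 * 12^(-1) mod 29 = 0

j = 0 (mod 29)


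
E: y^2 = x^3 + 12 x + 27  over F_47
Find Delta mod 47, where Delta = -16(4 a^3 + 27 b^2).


4 a^3 + 27 b^2 = 4*12^3 + 27*27^2 = 6912 + 19683 = 26595
Delta = -16 * (26595) = -425520
Delta mod 47 = 18

Delta = 18 (mod 47)


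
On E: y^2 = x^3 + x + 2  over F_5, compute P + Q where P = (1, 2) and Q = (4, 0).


P != Q, so use the chord formula.
s = (y2 - y1) / (x2 - x1) = (3) / (3) mod 5 = 1
x3 = s^2 - x1 - x2 mod 5 = 1^2 - 1 - 4 = 1
y3 = s (x1 - x3) - y1 mod 5 = 1 * (1 - 1) - 2 = 3

P + Q = (1, 3)


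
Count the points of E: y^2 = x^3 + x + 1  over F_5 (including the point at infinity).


For each x in F_5, count y with y^2 = x^3 + 1 x + 1 mod 5:
  x = 0: RHS = 1, y in [1, 4]  -> 2 point(s)
  x = 2: RHS = 1, y in [1, 4]  -> 2 point(s)
  x = 3: RHS = 1, y in [1, 4]  -> 2 point(s)
  x = 4: RHS = 4, y in [2, 3]  -> 2 point(s)
Affine points: 8. Add the point at infinity: total = 9.

#E(F_5) = 9


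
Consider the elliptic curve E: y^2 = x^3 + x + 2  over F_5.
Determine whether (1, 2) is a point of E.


Check whether y^2 = x^3 + 1 x + 2 (mod 5) for (x, y) = (1, 2).
LHS: y^2 = 2^2 mod 5 = 4
RHS: x^3 + 1 x + 2 = 1^3 + 1*1 + 2 mod 5 = 4
LHS = RHS

Yes, on the curve


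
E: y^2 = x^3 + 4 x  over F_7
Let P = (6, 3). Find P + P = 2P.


Doubling: s = (3 x1^2 + a) / (2 y1)
s = (3*6^2 + 4) / (2*3) mod 7 = 0
x3 = s^2 - 2 x1 mod 7 = 0^2 - 2*6 = 2
y3 = s (x1 - x3) - y1 mod 7 = 0 * (6 - 2) - 3 = 4

2P = (2, 4)


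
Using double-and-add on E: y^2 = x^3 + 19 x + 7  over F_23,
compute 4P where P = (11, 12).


k = 4 = 100_2 (binary, LSB first: 001)
Double-and-add from P = (11, 12):
  bit 0 = 0: acc unchanged = O
  bit 1 = 0: acc unchanged = O
  bit 2 = 1: acc = O + (10, 22) = (10, 22)

4P = (10, 22)


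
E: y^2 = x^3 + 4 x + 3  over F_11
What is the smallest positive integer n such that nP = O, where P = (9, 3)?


Compute successive multiples of P until we hit O:
  1P = (9, 3)
  2P = (5, 4)
  3P = (6, 10)
  4P = (10, 3)
  5P = (3, 8)
  6P = (0, 6)
  7P = (7, 0)
  8P = (0, 5)
  ... (continuing to 14P)
  14P = O

ord(P) = 14


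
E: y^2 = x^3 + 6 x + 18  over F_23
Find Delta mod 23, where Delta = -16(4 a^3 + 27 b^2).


4 a^3 + 27 b^2 = 4*6^3 + 27*18^2 = 864 + 8748 = 9612
Delta = -16 * (9612) = -153792
Delta mod 23 = 9

Delta = 9 (mod 23)


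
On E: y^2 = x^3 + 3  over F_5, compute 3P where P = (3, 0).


k = 3 = 11_2 (binary, LSB first: 11)
Double-and-add from P = (3, 0):
  bit 0 = 1: acc = O + (3, 0) = (3, 0)
  bit 1 = 1: acc = (3, 0) + O = (3, 0)

3P = (3, 0)


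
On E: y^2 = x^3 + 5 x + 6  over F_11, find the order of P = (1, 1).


Compute successive multiples of P until we hit O:
  1P = (1, 1)
  2P = (3, 2)
  3P = (10, 0)
  4P = (3, 9)
  5P = (1, 10)
  6P = O

ord(P) = 6


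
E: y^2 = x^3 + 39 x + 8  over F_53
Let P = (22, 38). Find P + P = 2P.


Doubling: s = (3 x1^2 + a) / (2 y1)
s = (3*22^2 + 39) / (2*38) mod 53 = 51
x3 = s^2 - 2 x1 mod 53 = 51^2 - 2*22 = 13
y3 = s (x1 - x3) - y1 mod 53 = 51 * (22 - 13) - 38 = 50

2P = (13, 50)


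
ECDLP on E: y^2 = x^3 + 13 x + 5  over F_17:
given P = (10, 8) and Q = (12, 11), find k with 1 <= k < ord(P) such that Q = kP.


Enumerate multiples of P until we hit Q = (12, 11):
  1P = (10, 8)
  2P = (12, 6)
  3P = (13, 12)
  4P = (9, 16)
  5P = (11, 0)
  6P = (9, 1)
  7P = (13, 5)
  8P = (12, 11)
Match found at i = 8.

k = 8


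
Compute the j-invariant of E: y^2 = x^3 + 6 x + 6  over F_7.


Delta = -16(4 a^3 + 27 b^2) mod 7 = 3
-1728 * (4 a)^3 = -1728 * (4*6)^3 mod 7 = 6
j = 6 * 3^(-1) mod 7 = 2

j = 2 (mod 7)


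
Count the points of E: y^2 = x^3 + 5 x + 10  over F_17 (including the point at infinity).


For each x in F_17, count y with y^2 = x^3 + 5 x + 10 mod 17:
  x = 1: RHS = 16, y in [4, 13]  -> 2 point(s)
  x = 3: RHS = 1, y in [1, 16]  -> 2 point(s)
  x = 4: RHS = 9, y in [3, 14]  -> 2 point(s)
  x = 6: RHS = 1, y in [1, 16]  -> 2 point(s)
  x = 8: RHS = 1, y in [1, 16]  -> 2 point(s)
  x = 9: RHS = 2, y in [6, 11]  -> 2 point(s)
  x = 11: RHS = 2, y in [6, 11]  -> 2 point(s)
  x = 12: RHS = 13, y in [8, 9]  -> 2 point(s)
  x = 14: RHS = 2, y in [6, 11]  -> 2 point(s)
  x = 15: RHS = 9, y in [3, 14]  -> 2 point(s)
  x = 16: RHS = 4, y in [2, 15]  -> 2 point(s)
Affine points: 22. Add the point at infinity: total = 23.

#E(F_17) = 23


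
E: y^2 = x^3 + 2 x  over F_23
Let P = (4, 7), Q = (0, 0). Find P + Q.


P != Q, so use the chord formula.
s = (y2 - y1) / (x2 - x1) = (16) / (19) mod 23 = 19
x3 = s^2 - x1 - x2 mod 23 = 19^2 - 4 - 0 = 12
y3 = s (x1 - x3) - y1 mod 23 = 19 * (4 - 12) - 7 = 2

P + Q = (12, 2)


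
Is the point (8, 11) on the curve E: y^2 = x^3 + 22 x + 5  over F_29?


Check whether y^2 = x^3 + 22 x + 5 (mod 29) for (x, y) = (8, 11).
LHS: y^2 = 11^2 mod 29 = 5
RHS: x^3 + 22 x + 5 = 8^3 + 22*8 + 5 mod 29 = 26
LHS != RHS

No, not on the curve


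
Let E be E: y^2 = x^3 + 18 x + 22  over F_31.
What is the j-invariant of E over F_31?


Delta = -16(4 a^3 + 27 b^2) mod 31 = 30
-1728 * (4 a)^3 = -1728 * (4*18)^3 mod 31 = 2
j = 2 * 30^(-1) mod 31 = 29

j = 29 (mod 31)


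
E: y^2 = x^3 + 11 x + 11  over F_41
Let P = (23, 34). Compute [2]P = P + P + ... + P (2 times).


k = 2 = 10_2 (binary, LSB first: 01)
Double-and-add from P = (23, 34):
  bit 0 = 0: acc unchanged = O
  bit 1 = 1: acc = O + (4, 23) = (4, 23)

2P = (4, 23)


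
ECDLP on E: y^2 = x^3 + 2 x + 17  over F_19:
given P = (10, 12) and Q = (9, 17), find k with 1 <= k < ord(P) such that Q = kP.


Enumerate multiples of P until we hit Q = (9, 17):
  1P = (10, 12)
  2P = (6, 13)
  3P = (9, 2)
  4P = (5, 0)
  5P = (9, 17)
Match found at i = 5.

k = 5


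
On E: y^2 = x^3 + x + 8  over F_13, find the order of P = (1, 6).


Compute successive multiples of P until we hit O:
  1P = (1, 6)
  2P = (1, 7)
  3P = O

ord(P) = 3


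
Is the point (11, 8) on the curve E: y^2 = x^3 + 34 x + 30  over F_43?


Check whether y^2 = x^3 + 34 x + 30 (mod 43) for (x, y) = (11, 8).
LHS: y^2 = 8^2 mod 43 = 21
RHS: x^3 + 34 x + 30 = 11^3 + 34*11 + 30 mod 43 = 15
LHS != RHS

No, not on the curve


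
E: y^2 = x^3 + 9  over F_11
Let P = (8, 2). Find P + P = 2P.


Doubling: s = (3 x1^2 + a) / (2 y1)
s = (3*8^2 + 0) / (2*2) mod 11 = 4
x3 = s^2 - 2 x1 mod 11 = 4^2 - 2*8 = 0
y3 = s (x1 - x3) - y1 mod 11 = 4 * (8 - 0) - 2 = 8

2P = (0, 8)


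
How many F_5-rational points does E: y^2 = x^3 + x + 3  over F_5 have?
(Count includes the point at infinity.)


For each x in F_5, count y with y^2 = x^3 + 1 x + 3 mod 5:
  x = 1: RHS = 0, y in [0]  -> 1 point(s)
  x = 4: RHS = 1, y in [1, 4]  -> 2 point(s)
Affine points: 3. Add the point at infinity: total = 4.

#E(F_5) = 4


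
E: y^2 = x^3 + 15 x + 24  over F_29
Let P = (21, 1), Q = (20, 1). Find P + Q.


P != Q, so use the chord formula.
s = (y2 - y1) / (x2 - x1) = (0) / (28) mod 29 = 0
x3 = s^2 - x1 - x2 mod 29 = 0^2 - 21 - 20 = 17
y3 = s (x1 - x3) - y1 mod 29 = 0 * (21 - 17) - 1 = 28

P + Q = (17, 28)


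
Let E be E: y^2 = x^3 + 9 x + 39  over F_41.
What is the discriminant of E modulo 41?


4 a^3 + 27 b^2 = 4*9^3 + 27*39^2 = 2916 + 41067 = 43983
Delta = -16 * (43983) = -703728
Delta mod 41 = 37

Delta = 37 (mod 41)


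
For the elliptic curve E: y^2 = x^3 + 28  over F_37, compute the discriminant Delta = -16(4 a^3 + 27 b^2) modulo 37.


4 a^3 + 27 b^2 = 4*0^3 + 27*28^2 = 0 + 21168 = 21168
Delta = -16 * (21168) = -338688
Delta mod 37 = 10

Delta = 10 (mod 37)


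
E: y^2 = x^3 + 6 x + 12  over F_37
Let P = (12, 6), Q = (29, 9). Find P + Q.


P != Q, so use the chord formula.
s = (y2 - y1) / (x2 - x1) = (3) / (17) mod 37 = 35
x3 = s^2 - x1 - x2 mod 37 = 35^2 - 12 - 29 = 0
y3 = s (x1 - x3) - y1 mod 37 = 35 * (12 - 0) - 6 = 7

P + Q = (0, 7)


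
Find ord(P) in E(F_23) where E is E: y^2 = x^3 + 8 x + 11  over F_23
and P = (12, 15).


Compute successive multiples of P until we hit O:
  1P = (12, 15)
  2P = (2, 9)
  3P = (2, 14)
  4P = (12, 8)
  5P = O

ord(P) = 5


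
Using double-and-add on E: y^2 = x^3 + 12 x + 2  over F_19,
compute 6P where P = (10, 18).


k = 6 = 110_2 (binary, LSB first: 011)
Double-and-add from P = (10, 18):
  bit 0 = 0: acc unchanged = O
  bit 1 = 1: acc = O + (15, 2) = (15, 2)
  bit 2 = 1: acc = (15, 2) + (5, 15) = (10, 1)

6P = (10, 1)


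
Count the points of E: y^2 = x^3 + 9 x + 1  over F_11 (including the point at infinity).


For each x in F_11, count y with y^2 = x^3 + 9 x + 1 mod 11:
  x = 0: RHS = 1, y in [1, 10]  -> 2 point(s)
  x = 1: RHS = 0, y in [0]  -> 1 point(s)
  x = 2: RHS = 5, y in [4, 7]  -> 2 point(s)
  x = 3: RHS = 0, y in [0]  -> 1 point(s)
  x = 7: RHS = 0, y in [0]  -> 1 point(s)
Affine points: 7. Add the point at infinity: total = 8.

#E(F_11) = 8


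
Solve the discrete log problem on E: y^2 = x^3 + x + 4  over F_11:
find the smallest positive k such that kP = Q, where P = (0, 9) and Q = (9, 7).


Enumerate multiples of P until we hit Q = (9, 7):
  1P = (0, 9)
  2P = (9, 7)
Match found at i = 2.

k = 2


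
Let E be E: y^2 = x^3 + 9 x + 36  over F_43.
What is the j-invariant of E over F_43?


Delta = -16(4 a^3 + 27 b^2) mod 43 = 30
-1728 * (4 a)^3 = -1728 * (4*9)^3 mod 43 = 35
j = 35 * 30^(-1) mod 43 = 37

j = 37 (mod 43)


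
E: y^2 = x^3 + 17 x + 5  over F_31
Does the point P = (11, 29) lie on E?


Check whether y^2 = x^3 + 17 x + 5 (mod 31) for (x, y) = (11, 29).
LHS: y^2 = 29^2 mod 31 = 4
RHS: x^3 + 17 x + 5 = 11^3 + 17*11 + 5 mod 31 = 4
LHS = RHS

Yes, on the curve


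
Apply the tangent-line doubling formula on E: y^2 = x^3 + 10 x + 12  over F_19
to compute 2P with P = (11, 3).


Doubling: s = (3 x1^2 + a) / (2 y1)
s = (3*11^2 + 10) / (2*3) mod 19 = 2
x3 = s^2 - 2 x1 mod 19 = 2^2 - 2*11 = 1
y3 = s (x1 - x3) - y1 mod 19 = 2 * (11 - 1) - 3 = 17

2P = (1, 17)


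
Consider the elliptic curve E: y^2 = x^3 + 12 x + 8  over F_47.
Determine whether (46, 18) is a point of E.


Check whether y^2 = x^3 + 12 x + 8 (mod 47) for (x, y) = (46, 18).
LHS: y^2 = 18^2 mod 47 = 42
RHS: x^3 + 12 x + 8 = 46^3 + 12*46 + 8 mod 47 = 42
LHS = RHS

Yes, on the curve


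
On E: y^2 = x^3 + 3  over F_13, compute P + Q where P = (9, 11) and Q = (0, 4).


P != Q, so use the chord formula.
s = (y2 - y1) / (x2 - x1) = (6) / (4) mod 13 = 8
x3 = s^2 - x1 - x2 mod 13 = 8^2 - 9 - 0 = 3
y3 = s (x1 - x3) - y1 mod 13 = 8 * (9 - 3) - 11 = 11

P + Q = (3, 11)


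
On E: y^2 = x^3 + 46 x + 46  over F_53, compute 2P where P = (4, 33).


Doubling: s = (3 x1^2 + a) / (2 y1)
s = (3*4^2 + 46) / (2*33) mod 53 = 48
x3 = s^2 - 2 x1 mod 53 = 48^2 - 2*4 = 17
y3 = s (x1 - x3) - y1 mod 53 = 48 * (4 - 17) - 33 = 32

2P = (17, 32)


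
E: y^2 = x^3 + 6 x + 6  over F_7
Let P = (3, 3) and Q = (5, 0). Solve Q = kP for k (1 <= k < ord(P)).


Enumerate multiples of P until we hit Q = (5, 0):
  1P = (3, 3)
  2P = (5, 0)
Match found at i = 2.

k = 2


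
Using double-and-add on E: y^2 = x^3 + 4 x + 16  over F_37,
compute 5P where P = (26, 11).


k = 5 = 101_2 (binary, LSB first: 101)
Double-and-add from P = (26, 11):
  bit 0 = 1: acc = O + (26, 11) = (26, 11)
  bit 1 = 0: acc unchanged = (26, 11)
  bit 2 = 1: acc = (26, 11) + (25, 33) = (26, 26)

5P = (26, 26)


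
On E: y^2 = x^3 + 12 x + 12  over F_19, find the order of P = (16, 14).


Compute successive multiples of P until we hit O:
  1P = (16, 14)
  2P = (10, 12)
  3P = (10, 7)
  4P = (16, 5)
  5P = O

ord(P) = 5


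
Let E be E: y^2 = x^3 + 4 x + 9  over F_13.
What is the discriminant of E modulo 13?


4 a^3 + 27 b^2 = 4*4^3 + 27*9^2 = 256 + 2187 = 2443
Delta = -16 * (2443) = -39088
Delta mod 13 = 3

Delta = 3 (mod 13)


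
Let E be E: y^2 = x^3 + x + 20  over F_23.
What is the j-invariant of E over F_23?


Delta = -16(4 a^3 + 27 b^2) mod 23 = 4
-1728 * (4 a)^3 = -1728 * (4*1)^3 mod 23 = 15
j = 15 * 4^(-1) mod 23 = 21

j = 21 (mod 23)


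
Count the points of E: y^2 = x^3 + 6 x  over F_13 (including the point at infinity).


For each x in F_13, count y with y^2 = x^3 + 6 x + 0 mod 13:
  x = 0: RHS = 0, y in [0]  -> 1 point(s)
  x = 4: RHS = 10, y in [6, 7]  -> 2 point(s)
  x = 5: RHS = 12, y in [5, 8]  -> 2 point(s)
  x = 8: RHS = 1, y in [1, 12]  -> 2 point(s)
  x = 9: RHS = 3, y in [4, 9]  -> 2 point(s)
Affine points: 9. Add the point at infinity: total = 10.

#E(F_13) = 10


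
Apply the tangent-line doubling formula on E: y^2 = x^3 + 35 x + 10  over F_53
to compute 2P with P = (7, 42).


Doubling: s = (3 x1^2 + a) / (2 y1)
s = (3*7^2 + 35) / (2*42) mod 53 = 11
x3 = s^2 - 2 x1 mod 53 = 11^2 - 2*7 = 1
y3 = s (x1 - x3) - y1 mod 53 = 11 * (7 - 1) - 42 = 24

2P = (1, 24)


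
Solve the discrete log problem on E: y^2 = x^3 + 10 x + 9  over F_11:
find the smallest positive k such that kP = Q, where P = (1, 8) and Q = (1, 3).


Enumerate multiples of P until we hit Q = (1, 3):
  1P = (1, 8)
  2P = (3, 0)
  3P = (1, 3)
Match found at i = 3.

k = 3


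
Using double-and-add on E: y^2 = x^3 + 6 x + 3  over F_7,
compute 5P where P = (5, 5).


k = 5 = 101_2 (binary, LSB first: 101)
Double-and-add from P = (5, 5):
  bit 0 = 1: acc = O + (5, 5) = (5, 5)
  bit 1 = 0: acc unchanged = (5, 5)
  bit 2 = 1: acc = (5, 5) + (5, 5) = (5, 2)

5P = (5, 2)


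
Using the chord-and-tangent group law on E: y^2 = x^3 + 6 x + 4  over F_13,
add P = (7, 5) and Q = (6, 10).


P != Q, so use the chord formula.
s = (y2 - y1) / (x2 - x1) = (5) / (12) mod 13 = 8
x3 = s^2 - x1 - x2 mod 13 = 8^2 - 7 - 6 = 12
y3 = s (x1 - x3) - y1 mod 13 = 8 * (7 - 12) - 5 = 7

P + Q = (12, 7)


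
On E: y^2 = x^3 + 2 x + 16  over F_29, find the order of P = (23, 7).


Compute successive multiples of P until we hit O:
  1P = (23, 7)
  2P = (11, 21)
  3P = (2, 12)
  4P = (13, 21)
  5P = (17, 2)
  6P = (5, 8)
  7P = (7, 5)
  8P = (4, 28)
  ... (continuing to 39P)
  39P = O

ord(P) = 39


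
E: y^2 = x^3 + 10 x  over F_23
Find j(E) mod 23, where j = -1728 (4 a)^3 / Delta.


Delta = -16(4 a^3 + 27 b^2) mod 23 = 9
-1728 * (4 a)^3 = -1728 * (4*10)^3 mod 23 = 4
j = 4 * 9^(-1) mod 23 = 3

j = 3 (mod 23)


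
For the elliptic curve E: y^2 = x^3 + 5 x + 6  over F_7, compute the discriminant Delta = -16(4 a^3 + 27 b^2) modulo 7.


4 a^3 + 27 b^2 = 4*5^3 + 27*6^2 = 500 + 972 = 1472
Delta = -16 * (1472) = -23552
Delta mod 7 = 3

Delta = 3 (mod 7)


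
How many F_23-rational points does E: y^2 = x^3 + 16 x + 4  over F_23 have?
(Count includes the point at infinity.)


For each x in F_23, count y with y^2 = x^3 + 16 x + 4 mod 23:
  x = 0: RHS = 4, y in [2, 21]  -> 2 point(s)
  x = 5: RHS = 2, y in [5, 18]  -> 2 point(s)
  x = 8: RHS = 0, y in [0]  -> 1 point(s)
  x = 9: RHS = 3, y in [7, 16]  -> 2 point(s)
  x = 11: RHS = 16, y in [4, 19]  -> 2 point(s)
  x = 15: RHS = 8, y in [10, 13]  -> 2 point(s)
  x = 16: RHS = 9, y in [3, 20]  -> 2 point(s)
  x = 18: RHS = 6, y in [11, 12]  -> 2 point(s)
Affine points: 15. Add the point at infinity: total = 16.

#E(F_23) = 16


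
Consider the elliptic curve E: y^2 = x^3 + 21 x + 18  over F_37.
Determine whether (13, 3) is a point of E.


Check whether y^2 = x^3 + 21 x + 18 (mod 37) for (x, y) = (13, 3).
LHS: y^2 = 3^2 mod 37 = 9
RHS: x^3 + 21 x + 18 = 13^3 + 21*13 + 18 mod 37 = 9
LHS = RHS

Yes, on the curve


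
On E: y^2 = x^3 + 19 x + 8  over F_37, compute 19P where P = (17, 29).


k = 19 = 10011_2 (binary, LSB first: 11001)
Double-and-add from P = (17, 29):
  bit 0 = 1: acc = O + (17, 29) = (17, 29)
  bit 1 = 1: acc = (17, 29) + (14, 13) = (18, 15)
  bit 2 = 0: acc unchanged = (18, 15)
  bit 3 = 0: acc unchanged = (18, 15)
  bit 4 = 1: acc = (18, 15) + (7, 15) = (12, 22)

19P = (12, 22)


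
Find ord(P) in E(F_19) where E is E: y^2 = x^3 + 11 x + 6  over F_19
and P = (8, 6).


Compute successive multiples of P until we hit O:
  1P = (8, 6)
  2P = (8, 13)
  3P = O

ord(P) = 3


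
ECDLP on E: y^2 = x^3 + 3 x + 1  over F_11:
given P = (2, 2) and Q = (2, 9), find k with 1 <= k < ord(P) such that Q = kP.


Enumerate multiples of P until we hit Q = (2, 9):
  1P = (2, 2)
  2P = (8, 3)
  3P = (5, 3)
  4P = (9, 3)
  5P = (9, 8)
  6P = (5, 8)
  7P = (8, 8)
  8P = (2, 9)
Match found at i = 8.

k = 8


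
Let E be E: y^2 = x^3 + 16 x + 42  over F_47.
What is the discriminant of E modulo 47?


4 a^3 + 27 b^2 = 4*16^3 + 27*42^2 = 16384 + 47628 = 64012
Delta = -16 * (64012) = -1024192
Delta mod 47 = 32

Delta = 32 (mod 47)


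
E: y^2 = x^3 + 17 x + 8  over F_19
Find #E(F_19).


For each x in F_19, count y with y^2 = x^3 + 17 x + 8 mod 19:
  x = 1: RHS = 7, y in [8, 11]  -> 2 point(s)
  x = 4: RHS = 7, y in [8, 11]  -> 2 point(s)
  x = 5: RHS = 9, y in [3, 16]  -> 2 point(s)
  x = 9: RHS = 16, y in [4, 15]  -> 2 point(s)
  x = 10: RHS = 0, y in [0]  -> 1 point(s)
  x = 11: RHS = 6, y in [5, 14]  -> 2 point(s)
  x = 14: RHS = 7, y in [8, 11]  -> 2 point(s)
  x = 15: RHS = 9, y in [3, 16]  -> 2 point(s)
  x = 16: RHS = 6, y in [5, 14]  -> 2 point(s)
  x = 17: RHS = 4, y in [2, 17]  -> 2 point(s)
  x = 18: RHS = 9, y in [3, 16]  -> 2 point(s)
Affine points: 21. Add the point at infinity: total = 22.

#E(F_19) = 22


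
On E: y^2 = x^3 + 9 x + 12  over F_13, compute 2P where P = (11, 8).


Doubling: s = (3 x1^2 + a) / (2 y1)
s = (3*11^2 + 9) / (2*8) mod 13 = 7
x3 = s^2 - 2 x1 mod 13 = 7^2 - 2*11 = 1
y3 = s (x1 - x3) - y1 mod 13 = 7 * (11 - 1) - 8 = 10

2P = (1, 10)


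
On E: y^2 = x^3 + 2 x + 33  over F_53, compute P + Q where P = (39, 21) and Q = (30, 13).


P != Q, so use the chord formula.
s = (y2 - y1) / (x2 - x1) = (45) / (44) mod 53 = 48
x3 = s^2 - x1 - x2 mod 53 = 48^2 - 39 - 30 = 9
y3 = s (x1 - x3) - y1 mod 53 = 48 * (39 - 9) - 21 = 41

P + Q = (9, 41)


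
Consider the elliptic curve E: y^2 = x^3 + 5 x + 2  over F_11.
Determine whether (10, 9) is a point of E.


Check whether y^2 = x^3 + 5 x + 2 (mod 11) for (x, y) = (10, 9).
LHS: y^2 = 9^2 mod 11 = 4
RHS: x^3 + 5 x + 2 = 10^3 + 5*10 + 2 mod 11 = 7
LHS != RHS

No, not on the curve


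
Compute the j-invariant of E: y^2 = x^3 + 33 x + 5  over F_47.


Delta = -16(4 a^3 + 27 b^2) mod 47 = 34
-1728 * (4 a)^3 = -1728 * (4*33)^3 mod 47 = 18
j = 18 * 34^(-1) mod 47 = 42

j = 42 (mod 47)


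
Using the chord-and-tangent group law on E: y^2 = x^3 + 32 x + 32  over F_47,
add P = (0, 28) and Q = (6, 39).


P != Q, so use the chord formula.
s = (y2 - y1) / (x2 - x1) = (11) / (6) mod 47 = 41
x3 = s^2 - x1 - x2 mod 47 = 41^2 - 0 - 6 = 30
y3 = s (x1 - x3) - y1 mod 47 = 41 * (0 - 30) - 28 = 11

P + Q = (30, 11)


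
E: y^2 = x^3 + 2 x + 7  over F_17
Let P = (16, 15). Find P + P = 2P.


Doubling: s = (3 x1^2 + a) / (2 y1)
s = (3*16^2 + 2) / (2*15) mod 17 = 3
x3 = s^2 - 2 x1 mod 17 = 3^2 - 2*16 = 11
y3 = s (x1 - x3) - y1 mod 17 = 3 * (16 - 11) - 15 = 0

2P = (11, 0)


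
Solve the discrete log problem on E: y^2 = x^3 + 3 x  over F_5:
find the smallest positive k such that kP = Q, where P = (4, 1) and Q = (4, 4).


Enumerate multiples of P until we hit Q = (4, 4):
  1P = (4, 1)
  2P = (1, 3)
  3P = (1, 2)
  4P = (4, 4)
Match found at i = 4.

k = 4


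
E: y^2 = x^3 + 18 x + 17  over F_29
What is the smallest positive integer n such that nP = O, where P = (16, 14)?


Compute successive multiples of P until we hit O:
  1P = (16, 14)
  2P = (6, 14)
  3P = (7, 15)
  4P = (1, 23)
  5P = (17, 4)
  6P = (9, 3)
  7P = (26, 20)
  8P = (21, 12)
  ... (continuing to 28P)
  28P = O

ord(P) = 28


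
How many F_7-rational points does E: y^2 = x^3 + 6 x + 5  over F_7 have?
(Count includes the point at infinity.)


For each x in F_7, count y with y^2 = x^3 + 6 x + 5 mod 7:
  x = 2: RHS = 4, y in [2, 5]  -> 2 point(s)
  x = 3: RHS = 1, y in [1, 6]  -> 2 point(s)
  x = 4: RHS = 2, y in [3, 4]  -> 2 point(s)
Affine points: 6. Add the point at infinity: total = 7.

#E(F_7) = 7


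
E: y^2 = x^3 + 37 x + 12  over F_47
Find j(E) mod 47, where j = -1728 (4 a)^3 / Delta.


Delta = -16(4 a^3 + 27 b^2) mod 47 = 6
-1728 * (4 a)^3 = -1728 * (4*37)^3 mod 47 = 13
j = 13 * 6^(-1) mod 47 = 10

j = 10 (mod 47)


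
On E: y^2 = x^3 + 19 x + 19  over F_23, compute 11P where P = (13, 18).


k = 11 = 1011_2 (binary, LSB first: 1101)
Double-and-add from P = (13, 18):
  bit 0 = 1: acc = O + (13, 18) = (13, 18)
  bit 1 = 1: acc = (13, 18) + (1, 4) = (11, 15)
  bit 2 = 0: acc unchanged = (11, 15)
  bit 3 = 1: acc = (11, 15) + (10, 6) = (14, 4)

11P = (14, 4)


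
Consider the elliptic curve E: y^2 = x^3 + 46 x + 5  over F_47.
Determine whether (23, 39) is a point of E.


Check whether y^2 = x^3 + 46 x + 5 (mod 47) for (x, y) = (23, 39).
LHS: y^2 = 39^2 mod 47 = 17
RHS: x^3 + 46 x + 5 = 23^3 + 46*23 + 5 mod 47 = 23
LHS != RHS

No, not on the curve


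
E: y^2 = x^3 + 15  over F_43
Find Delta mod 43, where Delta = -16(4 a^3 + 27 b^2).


4 a^3 + 27 b^2 = 4*0^3 + 27*15^2 = 0 + 6075 = 6075
Delta = -16 * (6075) = -97200
Delta mod 43 = 23

Delta = 23 (mod 43)


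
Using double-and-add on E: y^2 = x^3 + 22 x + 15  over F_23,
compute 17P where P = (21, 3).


k = 17 = 10001_2 (binary, LSB first: 10001)
Double-and-add from P = (21, 3):
  bit 0 = 1: acc = O + (21, 3) = (21, 3)
  bit 1 = 0: acc unchanged = (21, 3)
  bit 2 = 0: acc unchanged = (21, 3)
  bit 3 = 0: acc unchanged = (21, 3)
  bit 4 = 1: acc = (21, 3) + (11, 1) = (3, 19)

17P = (3, 19)


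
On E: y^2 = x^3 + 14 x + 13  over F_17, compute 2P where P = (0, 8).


Doubling: s = (3 x1^2 + a) / (2 y1)
s = (3*0^2 + 14) / (2*8) mod 17 = 3
x3 = s^2 - 2 x1 mod 17 = 3^2 - 2*0 = 9
y3 = s (x1 - x3) - y1 mod 17 = 3 * (0 - 9) - 8 = 16

2P = (9, 16)


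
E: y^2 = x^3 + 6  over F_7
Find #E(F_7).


For each x in F_7, count y with y^2 = x^3 + 0 x + 6 mod 7:
  x = 1: RHS = 0, y in [0]  -> 1 point(s)
  x = 2: RHS = 0, y in [0]  -> 1 point(s)
  x = 4: RHS = 0, y in [0]  -> 1 point(s)
Affine points: 3. Add the point at infinity: total = 4.

#E(F_7) = 4


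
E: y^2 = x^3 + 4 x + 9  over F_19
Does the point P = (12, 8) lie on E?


Check whether y^2 = x^3 + 4 x + 9 (mod 19) for (x, y) = (12, 8).
LHS: y^2 = 8^2 mod 19 = 7
RHS: x^3 + 4 x + 9 = 12^3 + 4*12 + 9 mod 19 = 18
LHS != RHS

No, not on the curve


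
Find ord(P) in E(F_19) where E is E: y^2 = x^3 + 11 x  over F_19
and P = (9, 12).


Compute successive multiples of P until we hit O:
  1P = (9, 12)
  2P = (6, 15)
  3P = (5, 3)
  4P = (16, 15)
  5P = (0, 0)
  6P = (16, 4)
  7P = (5, 16)
  8P = (6, 4)
  ... (continuing to 10P)
  10P = O

ord(P) = 10


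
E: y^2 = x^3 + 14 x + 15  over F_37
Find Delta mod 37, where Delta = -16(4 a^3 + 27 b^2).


4 a^3 + 27 b^2 = 4*14^3 + 27*15^2 = 10976 + 6075 = 17051
Delta = -16 * (17051) = -272816
Delta mod 37 = 22

Delta = 22 (mod 37)


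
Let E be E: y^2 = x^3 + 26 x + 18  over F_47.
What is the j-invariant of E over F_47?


Delta = -16(4 a^3 + 27 b^2) mod 47 = 32
-1728 * (4 a)^3 = -1728 * (4*26)^3 mod 47 = 2
j = 2 * 32^(-1) mod 47 = 3

j = 3 (mod 47)


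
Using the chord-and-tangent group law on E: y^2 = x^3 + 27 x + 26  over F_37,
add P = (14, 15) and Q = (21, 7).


P != Q, so use the chord formula.
s = (y2 - y1) / (x2 - x1) = (29) / (7) mod 37 = 20
x3 = s^2 - x1 - x2 mod 37 = 20^2 - 14 - 21 = 32
y3 = s (x1 - x3) - y1 mod 37 = 20 * (14 - 32) - 15 = 32

P + Q = (32, 32)


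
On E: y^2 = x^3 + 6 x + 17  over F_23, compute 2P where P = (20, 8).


Doubling: s = (3 x1^2 + a) / (2 y1)
s = (3*20^2 + 6) / (2*8) mod 23 = 15
x3 = s^2 - 2 x1 mod 23 = 15^2 - 2*20 = 1
y3 = s (x1 - x3) - y1 mod 23 = 15 * (20 - 1) - 8 = 1

2P = (1, 1)


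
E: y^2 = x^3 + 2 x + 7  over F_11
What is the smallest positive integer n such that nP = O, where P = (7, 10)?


Compute successive multiples of P until we hit O:
  1P = (7, 10)
  2P = (6, 9)
  3P = (10, 9)
  4P = (10, 2)
  5P = (6, 2)
  6P = (7, 1)
  7P = O

ord(P) = 7


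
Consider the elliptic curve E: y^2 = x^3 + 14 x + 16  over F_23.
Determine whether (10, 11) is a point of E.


Check whether y^2 = x^3 + 14 x + 16 (mod 23) for (x, y) = (10, 11).
LHS: y^2 = 11^2 mod 23 = 6
RHS: x^3 + 14 x + 16 = 10^3 + 14*10 + 16 mod 23 = 6
LHS = RHS

Yes, on the curve


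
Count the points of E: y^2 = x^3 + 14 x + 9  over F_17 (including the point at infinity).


For each x in F_17, count y with y^2 = x^3 + 14 x + 9 mod 17:
  x = 0: RHS = 9, y in [3, 14]  -> 2 point(s)
  x = 5: RHS = 0, y in [0]  -> 1 point(s)
  x = 7: RHS = 8, y in [5, 12]  -> 2 point(s)
  x = 8: RHS = 4, y in [2, 15]  -> 2 point(s)
  x = 11: RHS = 15, y in [7, 10]  -> 2 point(s)
  x = 12: RHS = 1, y in [1, 16]  -> 2 point(s)
  x = 13: RHS = 8, y in [5, 12]  -> 2 point(s)
  x = 14: RHS = 8, y in [5, 12]  -> 2 point(s)
Affine points: 15. Add the point at infinity: total = 16.

#E(F_17) = 16


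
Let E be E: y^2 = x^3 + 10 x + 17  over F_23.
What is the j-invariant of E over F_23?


Delta = -16(4 a^3 + 27 b^2) mod 23 = 5
-1728 * (4 a)^3 = -1728 * (4*10)^3 mod 23 = 4
j = 4 * 5^(-1) mod 23 = 10

j = 10 (mod 23)


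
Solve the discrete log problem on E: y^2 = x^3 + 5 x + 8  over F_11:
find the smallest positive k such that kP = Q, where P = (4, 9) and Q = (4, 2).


Enumerate multiples of P until we hit Q = (4, 2):
  1P = (4, 9)
  2P = (6, 1)
  3P = (6, 10)
  4P = (4, 2)
Match found at i = 4.

k = 4


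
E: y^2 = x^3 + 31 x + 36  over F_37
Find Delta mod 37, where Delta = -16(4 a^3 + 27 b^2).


4 a^3 + 27 b^2 = 4*31^3 + 27*36^2 = 119164 + 34992 = 154156
Delta = -16 * (154156) = -2466496
Delta mod 37 = 35

Delta = 35 (mod 37)


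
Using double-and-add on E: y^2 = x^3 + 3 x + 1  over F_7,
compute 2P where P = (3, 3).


k = 2 = 10_2 (binary, LSB first: 01)
Double-and-add from P = (3, 3):
  bit 0 = 0: acc unchanged = O
  bit 1 = 1: acc = O + (5, 1) = (5, 1)

2P = (5, 1)


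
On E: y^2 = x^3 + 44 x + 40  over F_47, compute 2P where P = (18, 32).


Doubling: s = (3 x1^2 + a) / (2 y1)
s = (3*18^2 + 44) / (2*32) mod 47 = 10
x3 = s^2 - 2 x1 mod 47 = 10^2 - 2*18 = 17
y3 = s (x1 - x3) - y1 mod 47 = 10 * (18 - 17) - 32 = 25

2P = (17, 25)


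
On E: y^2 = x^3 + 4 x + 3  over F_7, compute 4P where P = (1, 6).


k = 4 = 100_2 (binary, LSB first: 001)
Double-and-add from P = (1, 6):
  bit 0 = 0: acc unchanged = O
  bit 1 = 0: acc unchanged = O
  bit 2 = 1: acc = O + (5, 6) = (5, 6)

4P = (5, 6)


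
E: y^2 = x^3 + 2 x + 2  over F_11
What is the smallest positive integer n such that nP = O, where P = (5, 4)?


Compute successive multiples of P until we hit O:
  1P = (5, 4)
  2P = (1, 7)
  3P = (9, 10)
  4P = (2, 6)
  5P = (2, 5)
  6P = (9, 1)
  7P = (1, 4)
  8P = (5, 7)
  ... (continuing to 9P)
  9P = O

ord(P) = 9


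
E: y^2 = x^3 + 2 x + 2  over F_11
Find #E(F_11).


For each x in F_11, count y with y^2 = x^3 + 2 x + 2 mod 11:
  x = 1: RHS = 5, y in [4, 7]  -> 2 point(s)
  x = 2: RHS = 3, y in [5, 6]  -> 2 point(s)
  x = 5: RHS = 5, y in [4, 7]  -> 2 point(s)
  x = 9: RHS = 1, y in [1, 10]  -> 2 point(s)
Affine points: 8. Add the point at infinity: total = 9.

#E(F_11) = 9


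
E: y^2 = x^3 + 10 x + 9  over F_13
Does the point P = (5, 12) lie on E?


Check whether y^2 = x^3 + 10 x + 9 (mod 13) for (x, y) = (5, 12).
LHS: y^2 = 12^2 mod 13 = 1
RHS: x^3 + 10 x + 9 = 5^3 + 10*5 + 9 mod 13 = 2
LHS != RHS

No, not on the curve


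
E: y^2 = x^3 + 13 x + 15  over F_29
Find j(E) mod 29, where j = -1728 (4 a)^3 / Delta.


Delta = -16(4 a^3 + 27 b^2) mod 29 = 21
-1728 * (4 a)^3 = -1728 * (4*13)^3 mod 29 = 18
j = 18 * 21^(-1) mod 29 = 5

j = 5 (mod 29)


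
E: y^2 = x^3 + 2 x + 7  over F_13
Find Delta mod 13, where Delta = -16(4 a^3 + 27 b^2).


4 a^3 + 27 b^2 = 4*2^3 + 27*7^2 = 32 + 1323 = 1355
Delta = -16 * (1355) = -21680
Delta mod 13 = 4

Delta = 4 (mod 13)


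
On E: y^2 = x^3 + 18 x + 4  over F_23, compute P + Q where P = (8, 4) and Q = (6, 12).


P != Q, so use the chord formula.
s = (y2 - y1) / (x2 - x1) = (8) / (21) mod 23 = 19
x3 = s^2 - x1 - x2 mod 23 = 19^2 - 8 - 6 = 2
y3 = s (x1 - x3) - y1 mod 23 = 19 * (8 - 2) - 4 = 18

P + Q = (2, 18)


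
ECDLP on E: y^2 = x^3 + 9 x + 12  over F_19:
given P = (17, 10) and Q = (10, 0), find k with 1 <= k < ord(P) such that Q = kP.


Enumerate multiples of P until we hit Q = (10, 0):
  1P = (17, 10)
  2P = (8, 8)
  3P = (10, 0)
Match found at i = 3.

k = 3


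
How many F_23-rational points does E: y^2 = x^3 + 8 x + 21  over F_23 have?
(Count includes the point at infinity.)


For each x in F_23, count y with y^2 = x^3 + 8 x + 21 mod 23:
  x = 3: RHS = 3, y in [7, 16]  -> 2 point(s)
  x = 4: RHS = 2, y in [5, 18]  -> 2 point(s)
  x = 5: RHS = 2, y in [5, 18]  -> 2 point(s)
  x = 6: RHS = 9, y in [3, 20]  -> 2 point(s)
  x = 7: RHS = 6, y in [11, 12]  -> 2 point(s)
  x = 14: RHS = 2, y in [5, 18]  -> 2 point(s)
  x = 16: RHS = 13, y in [6, 17]  -> 2 point(s)
  x = 20: RHS = 16, y in [4, 19]  -> 2 point(s)
  x = 22: RHS = 12, y in [9, 14]  -> 2 point(s)
Affine points: 18. Add the point at infinity: total = 19.

#E(F_23) = 19


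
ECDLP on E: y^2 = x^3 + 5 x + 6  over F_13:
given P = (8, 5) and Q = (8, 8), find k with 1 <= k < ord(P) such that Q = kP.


Enumerate multiples of P until we hit Q = (8, 8):
  1P = (8, 5)
  2P = (9, 0)
  3P = (8, 8)
Match found at i = 3.

k = 3


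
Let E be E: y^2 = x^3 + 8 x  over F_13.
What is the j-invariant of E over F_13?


Delta = -16(4 a^3 + 27 b^2) mod 13 = 5
-1728 * (4 a)^3 = -1728 * (4*8)^3 mod 13 = 8
j = 8 * 5^(-1) mod 13 = 12

j = 12 (mod 13)


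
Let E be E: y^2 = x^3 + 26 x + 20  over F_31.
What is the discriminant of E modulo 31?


4 a^3 + 27 b^2 = 4*26^3 + 27*20^2 = 70304 + 10800 = 81104
Delta = -16 * (81104) = -1297664
Delta mod 31 = 27

Delta = 27 (mod 31)


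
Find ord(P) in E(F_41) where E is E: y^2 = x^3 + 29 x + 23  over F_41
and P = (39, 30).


Compute successive multiples of P until we hit O:
  1P = (39, 30)
  2P = (4, 11)
  3P = (16, 27)
  4P = (35, 24)
  5P = (0, 8)
  6P = (0, 33)
  7P = (35, 17)
  8P = (16, 14)
  ... (continuing to 11P)
  11P = O

ord(P) = 11
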